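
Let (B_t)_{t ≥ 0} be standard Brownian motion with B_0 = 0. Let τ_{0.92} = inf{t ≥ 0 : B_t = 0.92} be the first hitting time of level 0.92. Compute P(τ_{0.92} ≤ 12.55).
P(τ_{0.92} ≤ 12.55) = 2(1 − Φ(0.92/√12.55)) = 2(1 − Φ(0.2597)) ≈ 0.7951

By the reflection principle for standard BM, P(τ_b ≤ t) = 2 · P(B_t ≥ b). Since B_t ~ N(0, t), P(B_t ≥ 0.92) = 1 − Φ(0.92/√t) = 1 − Φ(0.92/√12.55) = 1 − Φ(0.2597) ≈ 0.39755. Doubling: P(τ_{0.92} ≤ 12.55) ≈ 2 · 0.39755 = 0.79510 ≈ 0.7951.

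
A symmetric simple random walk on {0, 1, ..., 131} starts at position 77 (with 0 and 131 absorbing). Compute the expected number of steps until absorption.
E[τ | X_0 = 77] = 4158

Let v_k = E[τ | X_0 = k]. Boundary: v_0 = v_131 = 0. Recurrence: v_k = 1 + (v_{k-1} + v_{k+1})/2 for 1 ≤ k ≤ 130. The particular solution to v_k − (v_{k-1} + v_{k+1})/2 = 1 is v_k = −k^2. Adding homogeneous solution A + B k and matching boundaries gives v_k = k (131 − k). Substituting k = 77: v_77 = 77 · 54 = 4158.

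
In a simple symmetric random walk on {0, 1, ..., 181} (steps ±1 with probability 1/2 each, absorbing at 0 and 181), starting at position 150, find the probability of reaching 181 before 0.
P(hit 181 before 0) = 150/181

Let u_k = P(hit 181 before 0 | start at k). Then u_0 = 0, u_181 = 1, and u_k = u_{k-1}/2 + u_{k+1}/2 for 1 ≤ k ≤ 180. This harmonic recurrence is solved by u_k = k/181, giving u_150 = 150/181.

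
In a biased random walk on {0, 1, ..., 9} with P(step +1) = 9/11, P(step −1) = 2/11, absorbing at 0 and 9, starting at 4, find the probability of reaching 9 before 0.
P(hit 9 before 0) = (1 − (2/9)^4) / (1 − (2/9)^9) = 55210815/55345711

Let u_k denote P(reach 9 before 0 | start at k). Boundary: u_0 = 0, u_9 = 1. Recurrence: u_k = 9/11·u_{k+1} + 2/11·u_{k-1} for 1 ≤ k ≤ 8. Try u_k = A + B·r^k with r = q/p = (2/11)/(9/11) = 2/9. Substitution satisfies the recurrence; boundary conditions give:
  u_k = (1 − r^k) / (1 − r^N) = (1 − (2/9)^4) / (1 − (2/9)^9) = 55210815/55345711.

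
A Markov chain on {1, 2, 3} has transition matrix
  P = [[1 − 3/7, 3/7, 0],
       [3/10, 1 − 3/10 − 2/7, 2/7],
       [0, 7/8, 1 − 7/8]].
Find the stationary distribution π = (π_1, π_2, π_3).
π = (343/993, 490/993, 160/993)

This is a birth-death chain on three states, which satisfies detailed balance: π_1 · P_{12} = π_2 · P_{21} and π_2 · P_{23} = π_3 · P_{32}.
From π_1 · 3/7 = π_2 · 3/10: π_2/π_1 = (3/7)/(3/10) = 10/7.
From π_2 · 2/7 = π_3 · 7/8: π_3/π_2 = (2/7)/(7/8) = 16/49.
Take π_1 proportional to 1; then unnormalized π = (1, 10/7, 160/343). Normalize by dividing by the sum 993/343:
  π = (343/993, 490/993, 160/993).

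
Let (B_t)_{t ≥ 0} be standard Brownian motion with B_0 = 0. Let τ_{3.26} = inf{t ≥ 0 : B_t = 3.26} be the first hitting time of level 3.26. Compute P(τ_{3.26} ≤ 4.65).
P(τ_{3.26} ≤ 4.65) = 2(1 − Φ(3.26/√4.65)) = 2(1 − Φ(1.5118)) ≈ 0.1306

By the reflection principle for standard BM, P(τ_b ≤ t) = 2 · P(B_t ≥ b). Since B_t ~ N(0, t), P(B_t ≥ 3.26) = 1 − Φ(3.26/√t) = 1 − Φ(3.26/√4.65) = 1 − Φ(1.5118) ≈ 0.06529. Doubling: P(τ_{3.26} ≤ 4.65) ≈ 2 · 0.06529 = 0.13058 ≈ 0.1306.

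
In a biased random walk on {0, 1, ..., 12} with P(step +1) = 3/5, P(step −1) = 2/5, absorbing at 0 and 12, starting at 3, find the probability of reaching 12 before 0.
P(hit 12 before 0) = (1 − (2/3)^3) / (1 − (2/3)^12) = 19683/27755

Let u_k denote P(reach 12 before 0 | start at k). Boundary: u_0 = 0, u_12 = 1. Recurrence: u_k = 3/5·u_{k+1} + 2/5·u_{k-1} for 1 ≤ k ≤ 11. Try u_k = A + B·r^k with r = q/p = (2/5)/(3/5) = 2/3. Substitution satisfies the recurrence; boundary conditions give:
  u_k = (1 − r^k) / (1 − r^N) = (1 − (2/3)^3) / (1 − (2/3)^12) = 19683/27755.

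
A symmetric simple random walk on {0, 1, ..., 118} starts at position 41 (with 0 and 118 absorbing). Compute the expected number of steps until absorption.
E[τ | X_0 = 41] = 3157

Let v_k = E[τ | X_0 = k]. Boundary: v_0 = v_118 = 0. Recurrence: v_k = 1 + (v_{k-1} + v_{k+1})/2 for 1 ≤ k ≤ 117. The particular solution to v_k − (v_{k-1} + v_{k+1})/2 = 1 is v_k = −k^2. Adding homogeneous solution A + B k and matching boundaries gives v_k = k (118 − k). Substituting k = 41: v_41 = 41 · 77 = 3157.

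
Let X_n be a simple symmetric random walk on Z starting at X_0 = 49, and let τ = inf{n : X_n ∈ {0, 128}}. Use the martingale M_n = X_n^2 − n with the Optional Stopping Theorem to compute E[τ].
E[τ] = 3871

M_n = X_n^2 − n is a martingale (since E[X_{n+1}^2 | F_n] = X_n^2 + 1). By OST (τ has finite mean in a bounded region), E[M_τ] = E[M_0] = X_0^2 − 0 = 49^2 = 2401. Also E[M_τ] = E[X_τ^2] − E[τ]. The walk exits at 0 or 128, with P(hit 128 first) = 49/128, so E[X_τ^2] = 128^2 · 49/128 + 0 = 6272. Thus E[τ] = E[X_τ^2] − E[M_τ] = 6272 − 2401 = 3871 = 49(128 − 49) = 3871.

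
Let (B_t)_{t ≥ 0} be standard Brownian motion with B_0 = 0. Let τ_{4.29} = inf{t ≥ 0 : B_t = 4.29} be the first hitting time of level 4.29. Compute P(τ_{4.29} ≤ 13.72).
P(τ_{4.29} ≤ 13.72) = 2(1 − Φ(4.29/√13.72)) = 2(1 − Φ(1.1582)) ≈ 0.2468

By the reflection principle for standard BM, P(τ_b ≤ t) = 2 · P(B_t ≥ b). Since B_t ~ N(0, t), P(B_t ≥ 4.29) = 1 − Φ(4.29/√t) = 1 − Φ(4.29/√13.72) = 1 − Φ(1.1582) ≈ 0.12339. Doubling: P(τ_{4.29} ≤ 13.72) ≈ 2 · 0.12339 = 0.24678 ≈ 0.2468.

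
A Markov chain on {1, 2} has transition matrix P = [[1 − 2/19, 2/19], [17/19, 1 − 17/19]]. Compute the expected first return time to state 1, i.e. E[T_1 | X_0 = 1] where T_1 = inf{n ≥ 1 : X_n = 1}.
E[T_1 | X_0 = 1] = 1/π_1 = 19/17

For an irreducible recurrent Markov chain with stationary distribution π, E[T_i | X_0 = i] = 1/π_i (Kac's formula). Here π_1 = (17/19)/(2/19 + 17/19) = (17/19)/(1) = 17/19, so E[T_1 | X_0 = 1] = 1/π_1 = (2/19 + 17/19)/(17/19) = (1)/(17/19) = 19/17.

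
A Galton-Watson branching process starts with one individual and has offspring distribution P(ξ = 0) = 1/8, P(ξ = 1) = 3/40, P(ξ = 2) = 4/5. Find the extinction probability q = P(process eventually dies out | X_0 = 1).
q = 5/32

The pgf is f(s) = 1/8 + 3/40·s + 4/5·s². The extinction probability q is the smallest fixed point of f in [0, 1]. Setting s = f(s):
  4/5·s² + (3/40 − 1)·s + 1/8 = 0
  4/5·s² − (1/8 + 4/5)·s + 1/8 = 0
which factors as (s − 1)·(4/5·s − 1/8) = 0, giving roots s = 1 and s = (1/8)/(4/5) = 5/32.
Mean offspring μ = 3/40 + 2·4/5 = 67/40 > 1 (supercritical), so q < 1. The extinction probability is the smaller root: q = (1/8)/(4/5) = 5/32.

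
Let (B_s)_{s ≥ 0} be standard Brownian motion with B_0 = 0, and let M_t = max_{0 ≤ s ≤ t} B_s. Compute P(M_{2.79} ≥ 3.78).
P(M_{2.79} ≥ 3.78) = 2·P(B_{2.79} ≥ 3.78) = 2(1 − Φ(3.78/√2.79)) ≈ 0.0236

By the reflection principle for Brownian motion, P(M_t ≥ a) = 2 · P(B_t ≥ a) for a ≥ 0. Since B_t ~ N(0, t), P(B_t ≥ 3.78) = 1 − Φ(3.78/√t) = 1 − Φ(3.78/√2.79) = 1 − Φ(2.2630). So
  P(M_{2.79} ≥ 3.78) = 2(1 − Φ(2.2630)) ≈ 0.0236.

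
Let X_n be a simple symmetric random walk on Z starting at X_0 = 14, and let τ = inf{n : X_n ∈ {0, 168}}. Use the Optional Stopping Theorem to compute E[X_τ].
E[X_τ] = 14

X_n is a martingale and τ is a bounded-mean stopping time (indeed τ is finite a.s. with bounded expectation since the walk is in a bounded region). By the OST, E[X_τ] = E[X_0] = 14. Equivalently: E[X_τ] = 168 · P(hit 168 first) + 0 · P(hit 0 first) = 168 · (14/168) = 14.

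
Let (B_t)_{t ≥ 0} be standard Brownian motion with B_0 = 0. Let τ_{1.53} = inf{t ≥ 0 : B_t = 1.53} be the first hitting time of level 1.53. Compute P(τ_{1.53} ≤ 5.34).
P(τ_{1.53} ≤ 5.34) = 2(1 − Φ(1.53/√5.34)) = 2(1 − Φ(0.6621)) ≈ 0.5079

By the reflection principle for standard BM, P(τ_b ≤ t) = 2 · P(B_t ≥ b). Since B_t ~ N(0, t), P(B_t ≥ 1.53) = 1 − Φ(1.53/√t) = 1 − Φ(1.53/√5.34) = 1 − Φ(0.6621) ≈ 0.25395. Doubling: P(τ_{1.53} ≤ 5.34) ≈ 2 · 0.25395 = 0.50790 ≈ 0.5079.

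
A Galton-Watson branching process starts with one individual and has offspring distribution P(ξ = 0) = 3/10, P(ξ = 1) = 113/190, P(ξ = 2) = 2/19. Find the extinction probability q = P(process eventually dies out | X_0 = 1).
q = 1

Mean offspring μ = 0·3/10 + 1·113/190 + 2·2/19 = 153/190 ≤ 1. For μ ≤ 1 with offspring not concentrated at 1, the Galton-Watson process goes extinct almost surely, so q = 1.
(Algebraic check: The pgf is f(s) = 3/10 + 113/190·s + 2/19·s². The extinction probability q is the smallest fixed point of f in [0, 1]. Setting s = f(s):
  2/19·s² + (113/190 − 1)·s + 3/10 = 0
  2/19·s² − (3/10 + 2/19)·s + 3/10 = 0
which factors as (s − 1)·(2/19·s − 3/10) = 0, giving roots s = 1 and s = (3/10)/(2/19) = 57/20. Since 57/20 ≥ 1, the smallest root in [0, 1] is s = 1.)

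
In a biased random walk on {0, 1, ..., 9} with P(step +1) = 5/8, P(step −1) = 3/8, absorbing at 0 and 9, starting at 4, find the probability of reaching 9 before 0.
P(hit 9 before 0) = (1 − (3/5)^4) / (1 − (3/5)^9) = 850000/966721

Let u_k denote P(reach 9 before 0 | start at k). Boundary: u_0 = 0, u_9 = 1. Recurrence: u_k = 5/8·u_{k+1} + 3/8·u_{k-1} for 1 ≤ k ≤ 8. Try u_k = A + B·r^k with r = q/p = (3/8)/(5/8) = 3/5. Substitution satisfies the recurrence; boundary conditions give:
  u_k = (1 − r^k) / (1 − r^N) = (1 − (3/5)^4) / (1 − (3/5)^9) = 850000/966721.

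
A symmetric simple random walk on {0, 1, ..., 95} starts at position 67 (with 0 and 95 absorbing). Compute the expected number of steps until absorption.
E[τ | X_0 = 67] = 1876

Let v_k = E[τ | X_0 = k]. Boundary: v_0 = v_95 = 0. Recurrence: v_k = 1 + (v_{k-1} + v_{k+1})/2 for 1 ≤ k ≤ 94. The particular solution to v_k − (v_{k-1} + v_{k+1})/2 = 1 is v_k = −k^2. Adding homogeneous solution A + B k and matching boundaries gives v_k = k (95 − k). Substituting k = 67: v_67 = 67 · 28 = 1876.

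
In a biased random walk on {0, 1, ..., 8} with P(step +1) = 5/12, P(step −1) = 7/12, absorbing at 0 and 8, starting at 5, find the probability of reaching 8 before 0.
P(hit 8 before 0) = (1 − (7/5)^5) / (1 − (7/5)^8) = 855125/2687088

Let u_k denote P(reach 8 before 0 | start at k). Boundary: u_0 = 0, u_8 = 1. Recurrence: u_k = 5/12·u_{k+1} + 7/12·u_{k-1} for 1 ≤ k ≤ 7. Try u_k = A + B·r^k with r = q/p = (7/12)/(5/12) = 7/5. Substitution satisfies the recurrence; boundary conditions give:
  u_k = (1 − r^k) / (1 − r^N) = (1 − (7/5)^5) / (1 − (7/5)^8) = 855125/2687088.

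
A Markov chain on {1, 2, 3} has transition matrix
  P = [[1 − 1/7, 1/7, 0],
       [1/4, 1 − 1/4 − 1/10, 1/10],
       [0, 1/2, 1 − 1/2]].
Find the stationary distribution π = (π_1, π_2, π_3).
π = (35/59, 20/59, 4/59)

This is a birth-death chain on three states, which satisfies detailed balance: π_1 · P_{12} = π_2 · P_{21} and π_2 · P_{23} = π_3 · P_{32}.
From π_1 · 1/7 = π_2 · 1/4: π_2/π_1 = (1/7)/(1/4) = 4/7.
From π_2 · 1/10 = π_3 · 1/2: π_3/π_2 = (1/10)/(1/2) = 1/5.
Take π_1 proportional to 1; then unnormalized π = (1, 4/7, 4/35). Normalize by dividing by the sum 59/35:
  π = (35/59, 20/59, 4/59).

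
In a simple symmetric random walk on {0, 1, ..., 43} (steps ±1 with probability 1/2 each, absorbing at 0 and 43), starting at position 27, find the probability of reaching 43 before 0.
P(hit 43 before 0) = 27/43

Let u_k = P(hit 43 before 0 | start at k). Then u_0 = 0, u_43 = 1, and u_k = u_{k-1}/2 + u_{k+1}/2 for 1 ≤ k ≤ 42. This harmonic recurrence is solved by u_k = k/43, giving u_27 = 27/43.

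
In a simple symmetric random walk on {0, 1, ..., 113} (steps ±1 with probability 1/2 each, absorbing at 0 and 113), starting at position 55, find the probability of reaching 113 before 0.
P(hit 113 before 0) = 55/113

Let u_k = P(hit 113 before 0 | start at k). Then u_0 = 0, u_113 = 1, and u_k = u_{k-1}/2 + u_{k+1}/2 for 1 ≤ k ≤ 112. This harmonic recurrence is solved by u_k = k/113, giving u_55 = 55/113.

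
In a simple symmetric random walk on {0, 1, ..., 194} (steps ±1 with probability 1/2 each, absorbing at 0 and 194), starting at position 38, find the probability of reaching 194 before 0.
P(hit 194 before 0) = 38/194 = 19/97

Let u_k = P(hit 194 before 0 | start at k). Then u_0 = 0, u_194 = 1, and u_k = u_{k-1}/2 + u_{k+1}/2 for 1 ≤ k ≤ 193. This harmonic recurrence is solved by u_k = k/194, giving u_38 = 38/194 = 19/97.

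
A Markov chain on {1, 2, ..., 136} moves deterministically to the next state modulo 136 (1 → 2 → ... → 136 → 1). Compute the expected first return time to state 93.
E[T_93 | X_0 = 93] = 136

The chain cycles deterministically, so starting at state 93 it returns in exactly 136 steps. Equivalently, the stationary distribution is uniform π_j = 1/136 for every state j, so by Kac's formula E[T_93] = 1/π_93 = 136.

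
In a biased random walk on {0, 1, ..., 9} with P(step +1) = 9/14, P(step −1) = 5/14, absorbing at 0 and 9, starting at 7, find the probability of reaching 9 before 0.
P(hit 9 before 0) = (1 − (5/9)^7) / (1 − (5/9)^9) = 95273091/96366841

Let u_k denote P(reach 9 before 0 | start at k). Boundary: u_0 = 0, u_9 = 1. Recurrence: u_k = 9/14·u_{k+1} + 5/14·u_{k-1} for 1 ≤ k ≤ 8. Try u_k = A + B·r^k with r = q/p = (5/14)/(9/14) = 5/9. Substitution satisfies the recurrence; boundary conditions give:
  u_k = (1 − r^k) / (1 − r^N) = (1 − (5/9)^7) / (1 − (5/9)^9) = 95273091/96366841.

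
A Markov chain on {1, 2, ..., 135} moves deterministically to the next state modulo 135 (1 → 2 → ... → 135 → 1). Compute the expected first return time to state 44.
E[T_44 | X_0 = 44] = 135

The chain cycles deterministically, so starting at state 44 it returns in exactly 135 steps. Equivalently, the stationary distribution is uniform π_j = 1/135 for every state j, so by Kac's formula E[T_44] = 1/π_44 = 135.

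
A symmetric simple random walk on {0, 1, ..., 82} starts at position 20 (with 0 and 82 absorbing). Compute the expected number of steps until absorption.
E[τ | X_0 = 20] = 1240

Let v_k = E[τ | X_0 = k]. Boundary: v_0 = v_82 = 0. Recurrence: v_k = 1 + (v_{k-1} + v_{k+1})/2 for 1 ≤ k ≤ 81. The particular solution to v_k − (v_{k-1} + v_{k+1})/2 = 1 is v_k = −k^2. Adding homogeneous solution A + B k and matching boundaries gives v_k = k (82 − k). Substituting k = 20: v_20 = 20 · 62 = 1240.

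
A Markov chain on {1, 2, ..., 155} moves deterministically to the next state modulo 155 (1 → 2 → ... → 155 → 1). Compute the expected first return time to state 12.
E[T_12 | X_0 = 12] = 155

The chain cycles deterministically, so starting at state 12 it returns in exactly 155 steps. Equivalently, the stationary distribution is uniform π_j = 1/155 for every state j, so by Kac's formula E[T_12] = 1/π_12 = 155.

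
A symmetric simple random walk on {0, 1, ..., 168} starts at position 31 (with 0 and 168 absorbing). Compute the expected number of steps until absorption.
E[τ | X_0 = 31] = 4247

Let v_k = E[τ | X_0 = k]. Boundary: v_0 = v_168 = 0. Recurrence: v_k = 1 + (v_{k-1} + v_{k+1})/2 for 1 ≤ k ≤ 167. The particular solution to v_k − (v_{k-1} + v_{k+1})/2 = 1 is v_k = −k^2. Adding homogeneous solution A + B k and matching boundaries gives v_k = k (168 − k). Substituting k = 31: v_31 = 31 · 137 = 4247.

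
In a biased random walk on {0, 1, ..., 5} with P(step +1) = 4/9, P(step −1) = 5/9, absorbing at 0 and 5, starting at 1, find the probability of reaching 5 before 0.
P(hit 5 before 0) = (1 − (5/4)^1) / (1 − (5/4)^5) = 256/2101

Let u_k denote P(reach 5 before 0 | start at k). Boundary: u_0 = 0, u_5 = 1. Recurrence: u_k = 4/9·u_{k+1} + 5/9·u_{k-1} for 1 ≤ k ≤ 4. Try u_k = A + B·r^k with r = q/p = (5/9)/(4/9) = 5/4. Substitution satisfies the recurrence; boundary conditions give:
  u_k = (1 − r^k) / (1 − r^N) = (1 − (5/4)^1) / (1 − (5/4)^5) = 256/2101.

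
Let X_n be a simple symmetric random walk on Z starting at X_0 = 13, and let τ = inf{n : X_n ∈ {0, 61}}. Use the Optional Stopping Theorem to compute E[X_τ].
E[X_τ] = 13

X_n is a martingale and τ is a bounded-mean stopping time (indeed τ is finite a.s. with bounded expectation since the walk is in a bounded region). By the OST, E[X_τ] = E[X_0] = 13. Equivalently: E[X_τ] = 61 · P(hit 61 first) + 0 · P(hit 0 first) = 61 · (13/61) = 13.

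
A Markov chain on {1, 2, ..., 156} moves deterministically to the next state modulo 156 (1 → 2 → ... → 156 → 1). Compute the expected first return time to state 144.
E[T_144 | X_0 = 144] = 156

The chain cycles deterministically, so starting at state 144 it returns in exactly 156 steps. Equivalently, the stationary distribution is uniform π_j = 1/156 for every state j, so by Kac's formula E[T_144] = 1/π_144 = 156.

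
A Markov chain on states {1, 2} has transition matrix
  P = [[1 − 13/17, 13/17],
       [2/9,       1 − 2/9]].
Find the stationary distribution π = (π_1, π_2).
π_1 = 34/151, π_2 = 117/151

Solve πP = π with π_1 + π_2 = 1. From πP = π: π_1 · (1 − 13/17) + π_2 · 2/9 = π_1 ⇒ π_2 · 2/9 = π_1 · 13/17 ⇒ π_2/π_1 = (13/17)/(2/9) = 117/34. Together with π_1 + π_2 = 1:
  π_1 = (2/9)/(13/17 + 2/9) = (2/9)/(151/153) = 34/151,
  π_2 = (13/17)/(13/17 + 2/9) = (13/17)/(151/153) = 117/151.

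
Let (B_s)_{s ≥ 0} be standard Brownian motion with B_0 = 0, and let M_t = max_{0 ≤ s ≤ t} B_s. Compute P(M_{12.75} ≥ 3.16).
P(M_{12.75} ≥ 3.16) = 2·P(B_{12.75} ≥ 3.16) = 2(1 − Φ(3.16/√12.75)) ≈ 0.3762

By the reflection principle for Brownian motion, P(M_t ≥ a) = 2 · P(B_t ≥ a) for a ≥ 0. Since B_t ~ N(0, t), P(B_t ≥ 3.16) = 1 − Φ(3.16/√t) = 1 − Φ(3.16/√12.75) = 1 − Φ(0.8850). So
  P(M_{12.75} ≥ 3.16) = 2(1 − Φ(0.8850)) ≈ 0.3762.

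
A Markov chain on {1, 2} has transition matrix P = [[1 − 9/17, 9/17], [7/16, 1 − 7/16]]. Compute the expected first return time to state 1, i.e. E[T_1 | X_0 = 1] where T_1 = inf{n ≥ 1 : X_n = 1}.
E[T_1 | X_0 = 1] = 1/π_1 = 263/119

For an irreducible recurrent Markov chain with stationary distribution π, E[T_i | X_0 = i] = 1/π_i (Kac's formula). Here π_1 = (7/16)/(9/17 + 7/16) = (7/16)/(263/272) = 119/263, so E[T_1 | X_0 = 1] = 1/π_1 = (9/17 + 7/16)/(7/16) = (263/272)/(7/16) = 263/119.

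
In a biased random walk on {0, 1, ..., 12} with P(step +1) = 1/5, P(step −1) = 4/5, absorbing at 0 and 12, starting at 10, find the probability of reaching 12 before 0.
P(hit 12 before 0) = (1 − (4)^10) / (1 − (4)^12) = 69905/1118481

Let u_k denote P(reach 12 before 0 | start at k). Boundary: u_0 = 0, u_12 = 1. Recurrence: u_k = 1/5·u_{k+1} + 4/5·u_{k-1} for 1 ≤ k ≤ 11. Try u_k = A + B·r^k with r = q/p = (4/5)/(1/5) = 4. Substitution satisfies the recurrence; boundary conditions give:
  u_k = (1 − r^k) / (1 − r^N) = (1 − (4)^10) / (1 − (4)^12) = 69905/1118481.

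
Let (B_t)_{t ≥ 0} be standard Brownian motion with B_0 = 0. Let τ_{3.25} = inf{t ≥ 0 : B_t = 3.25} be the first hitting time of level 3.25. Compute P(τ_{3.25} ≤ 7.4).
P(τ_{3.25} ≤ 7.4) = 2(1 − Φ(3.25/√7.4)) = 2(1 − Φ(1.1947)) ≈ 0.2322

By the reflection principle for standard BM, P(τ_b ≤ t) = 2 · P(B_t ≥ b). Since B_t ~ N(0, t), P(B_t ≥ 3.25) = 1 − Φ(3.25/√t) = 1 − Φ(3.25/√7.4) = 1 − Φ(1.1947) ≈ 0.11610. Doubling: P(τ_{3.25} ≤ 7.4) ≈ 2 · 0.11610 = 0.23220 ≈ 0.2322.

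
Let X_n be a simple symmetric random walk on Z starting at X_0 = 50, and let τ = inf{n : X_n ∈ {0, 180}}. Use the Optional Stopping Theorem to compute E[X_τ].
E[X_τ] = 50

X_n is a martingale and τ is a bounded-mean stopping time (indeed τ is finite a.s. with bounded expectation since the walk is in a bounded region). By the OST, E[X_τ] = E[X_0] = 50. Equivalently: E[X_τ] = 180 · P(hit 180 first) + 0 · P(hit 0 first) = 180 · (50/180) = 50.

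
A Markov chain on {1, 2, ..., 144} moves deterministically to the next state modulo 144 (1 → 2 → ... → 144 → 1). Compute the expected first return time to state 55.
E[T_55 | X_0 = 55] = 144

The chain cycles deterministically, so starting at state 55 it returns in exactly 144 steps. Equivalently, the stationary distribution is uniform π_j = 1/144 for every state j, so by Kac's formula E[T_55] = 1/π_55 = 144.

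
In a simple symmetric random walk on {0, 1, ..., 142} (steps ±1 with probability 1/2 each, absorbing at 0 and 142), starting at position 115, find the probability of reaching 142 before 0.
P(hit 142 before 0) = 115/142

Let u_k = P(hit 142 before 0 | start at k). Then u_0 = 0, u_142 = 1, and u_k = u_{k-1}/2 + u_{k+1}/2 for 1 ≤ k ≤ 141. This harmonic recurrence is solved by u_k = k/142, giving u_115 = 115/142.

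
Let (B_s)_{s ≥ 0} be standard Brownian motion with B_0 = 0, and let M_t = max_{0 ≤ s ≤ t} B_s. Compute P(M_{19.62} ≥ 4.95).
P(M_{19.62} ≥ 4.95) = 2·P(B_{19.62} ≥ 4.95) = 2(1 − Φ(4.95/√19.62)) ≈ 0.2638

By the reflection principle for Brownian motion, P(M_t ≥ a) = 2 · P(B_t ≥ a) for a ≥ 0. Since B_t ~ N(0, t), P(B_t ≥ 4.95) = 1 − Φ(4.95/√t) = 1 − Φ(4.95/√19.62) = 1 − Φ(1.1175). So
  P(M_{19.62} ≥ 4.95) = 2(1 − Φ(1.1175)) ≈ 0.2638.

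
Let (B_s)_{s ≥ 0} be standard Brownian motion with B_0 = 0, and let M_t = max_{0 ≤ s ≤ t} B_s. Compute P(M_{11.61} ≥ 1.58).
P(M_{11.61} ≥ 1.58) = 2·P(B_{11.61} ≥ 1.58) = 2(1 − Φ(1.58/√11.61)) ≈ 0.6429

By the reflection principle for Brownian motion, P(M_t ≥ a) = 2 · P(B_t ≥ a) for a ≥ 0. Since B_t ~ N(0, t), P(B_t ≥ 1.58) = 1 − Φ(1.58/√t) = 1 − Φ(1.58/√11.61) = 1 − Φ(0.4637). So
  P(M_{11.61} ≥ 1.58) = 2(1 − Φ(0.4637)) ≈ 0.6429.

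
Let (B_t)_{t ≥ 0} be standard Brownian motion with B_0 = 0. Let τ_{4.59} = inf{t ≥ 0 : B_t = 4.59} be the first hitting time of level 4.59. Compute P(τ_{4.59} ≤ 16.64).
P(τ_{4.59} ≤ 16.64) = 2(1 − Φ(4.59/√16.64)) = 2(1 − Φ(1.1252)) ≈ 0.2605

By the reflection principle for standard BM, P(τ_b ≤ t) = 2 · P(B_t ≥ b). Since B_t ~ N(0, t), P(B_t ≥ 4.59) = 1 − Φ(4.59/√t) = 1 − Φ(4.59/√16.64) = 1 − Φ(1.1252) ≈ 0.13025. Doubling: P(τ_{4.59} ≤ 16.64) ≈ 2 · 0.13025 = 0.26050 ≈ 0.2605.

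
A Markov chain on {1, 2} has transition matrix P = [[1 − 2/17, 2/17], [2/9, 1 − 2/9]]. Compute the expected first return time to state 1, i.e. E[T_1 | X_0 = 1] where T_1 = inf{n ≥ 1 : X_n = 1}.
E[T_1 | X_0 = 1] = 1/π_1 = 26/17

For an irreducible recurrent Markov chain with stationary distribution π, E[T_i | X_0 = i] = 1/π_i (Kac's formula). Here π_1 = (2/9)/(2/17 + 2/9) = (2/9)/(52/153) = 17/26, so E[T_1 | X_0 = 1] = 1/π_1 = (2/17 + 2/9)/(2/9) = (52/153)/(2/9) = 26/17.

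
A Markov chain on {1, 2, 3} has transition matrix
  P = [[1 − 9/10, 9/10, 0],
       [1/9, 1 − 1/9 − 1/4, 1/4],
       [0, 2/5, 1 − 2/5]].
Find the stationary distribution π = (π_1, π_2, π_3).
π = (80/1133, 648/1133, 405/1133)

This is a birth-death chain on three states, which satisfies detailed balance: π_1 · P_{12} = π_2 · P_{21} and π_2 · P_{23} = π_3 · P_{32}.
From π_1 · 9/10 = π_2 · 1/9: π_2/π_1 = (9/10)/(1/9) = 81/10.
From π_2 · 1/4 = π_3 · 2/5: π_3/π_2 = (1/4)/(2/5) = 5/8.
Take π_1 proportional to 1; then unnormalized π = (1, 81/10, 81/16). Normalize by dividing by the sum 1133/80:
  π = (80/1133, 648/1133, 405/1133).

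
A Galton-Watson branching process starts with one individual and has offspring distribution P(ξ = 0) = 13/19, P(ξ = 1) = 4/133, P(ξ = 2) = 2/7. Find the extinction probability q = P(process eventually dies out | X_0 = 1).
q = 1

Mean offspring μ = 0·13/19 + 1·4/133 + 2·2/7 = 80/133 ≤ 1. For μ ≤ 1 with offspring not concentrated at 1, the Galton-Watson process goes extinct almost surely, so q = 1.
(Algebraic check: The pgf is f(s) = 13/19 + 4/133·s + 2/7·s². The extinction probability q is the smallest fixed point of f in [0, 1]. Setting s = f(s):
  2/7·s² + (4/133 − 1)·s + 13/19 = 0
  2/7·s² − (13/19 + 2/7)·s + 13/19 = 0
which factors as (s − 1)·(2/7·s − 13/19) = 0, giving roots s = 1 and s = (13/19)/(2/7) = 91/38. Since 91/38 ≥ 1, the smallest root in [0, 1] is s = 1.)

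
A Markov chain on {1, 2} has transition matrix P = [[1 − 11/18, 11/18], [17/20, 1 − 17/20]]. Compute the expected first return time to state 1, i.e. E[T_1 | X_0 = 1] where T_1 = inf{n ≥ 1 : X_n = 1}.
E[T_1 | X_0 = 1] = 1/π_1 = 263/153

For an irreducible recurrent Markov chain with stationary distribution π, E[T_i | X_0 = i] = 1/π_i (Kac's formula). Here π_1 = (17/20)/(11/18 + 17/20) = (17/20)/(263/180) = 153/263, so E[T_1 | X_0 = 1] = 1/π_1 = (11/18 + 17/20)/(17/20) = (263/180)/(17/20) = 263/153.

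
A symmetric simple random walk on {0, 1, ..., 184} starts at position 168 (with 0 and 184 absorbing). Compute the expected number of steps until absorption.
E[τ | X_0 = 168] = 2688

Let v_k = E[τ | X_0 = k]. Boundary: v_0 = v_184 = 0. Recurrence: v_k = 1 + (v_{k-1} + v_{k+1})/2 for 1 ≤ k ≤ 183. The particular solution to v_k − (v_{k-1} + v_{k+1})/2 = 1 is v_k = −k^2. Adding homogeneous solution A + B k and matching boundaries gives v_k = k (184 − k). Substituting k = 168: v_168 = 168 · 16 = 2688.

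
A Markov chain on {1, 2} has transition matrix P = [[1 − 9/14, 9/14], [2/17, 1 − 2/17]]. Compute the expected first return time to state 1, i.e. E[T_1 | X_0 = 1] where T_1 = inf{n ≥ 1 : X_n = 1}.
E[T_1 | X_0 = 1] = 1/π_1 = 181/28

For an irreducible recurrent Markov chain with stationary distribution π, E[T_i | X_0 = i] = 1/π_i (Kac's formula). Here π_1 = (2/17)/(9/14 + 2/17) = (2/17)/(181/238) = 28/181, so E[T_1 | X_0 = 1] = 1/π_1 = (9/14 + 2/17)/(2/17) = (181/238)/(2/17) = 181/28.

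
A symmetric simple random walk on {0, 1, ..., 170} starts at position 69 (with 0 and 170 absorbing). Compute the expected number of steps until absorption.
E[τ | X_0 = 69] = 6969

Let v_k = E[τ | X_0 = k]. Boundary: v_0 = v_170 = 0. Recurrence: v_k = 1 + (v_{k-1} + v_{k+1})/2 for 1 ≤ k ≤ 169. The particular solution to v_k − (v_{k-1} + v_{k+1})/2 = 1 is v_k = −k^2. Adding homogeneous solution A + B k and matching boundaries gives v_k = k (170 − k). Substituting k = 69: v_69 = 69 · 101 = 6969.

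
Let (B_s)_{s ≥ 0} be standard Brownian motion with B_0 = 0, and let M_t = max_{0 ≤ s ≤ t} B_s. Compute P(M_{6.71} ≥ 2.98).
P(M_{6.71} ≥ 2.98) = 2·P(B_{6.71} ≥ 2.98) = 2(1 − Φ(2.98/√6.71)) ≈ 0.2500

By the reflection principle for Brownian motion, P(M_t ≥ a) = 2 · P(B_t ≥ a) for a ≥ 0. Since B_t ~ N(0, t), P(B_t ≥ 2.98) = 1 − Φ(2.98/√t) = 1 − Φ(2.98/√6.71) = 1 − Φ(1.1504). So
  P(M_{6.71} ≥ 2.98) = 2(1 − Φ(1.1504)) ≈ 0.2500.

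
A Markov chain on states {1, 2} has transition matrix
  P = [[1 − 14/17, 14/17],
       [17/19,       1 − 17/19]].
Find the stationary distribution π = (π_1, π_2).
π_1 = 289/555, π_2 = 266/555

Solve πP = π with π_1 + π_2 = 1. From πP = π: π_1 · (1 − 14/17) + π_2 · 17/19 = π_1 ⇒ π_2 · 17/19 = π_1 · 14/17 ⇒ π_2/π_1 = (14/17)/(17/19) = 266/289. Together with π_1 + π_2 = 1:
  π_1 = (17/19)/(14/17 + 17/19) = (17/19)/(555/323) = 289/555,
  π_2 = (14/17)/(14/17 + 17/19) = (14/17)/(555/323) = 266/555.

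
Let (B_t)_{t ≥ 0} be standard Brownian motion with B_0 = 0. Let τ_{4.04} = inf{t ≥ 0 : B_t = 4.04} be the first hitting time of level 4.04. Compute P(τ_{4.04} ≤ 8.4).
P(τ_{4.04} ≤ 8.4) = 2(1 − Φ(4.04/√8.4)) = 2(1 − Φ(1.3939)) ≈ 0.1633

By the reflection principle for standard BM, P(τ_b ≤ t) = 2 · P(B_t ≥ b). Since B_t ~ N(0, t), P(B_t ≥ 4.04) = 1 − Φ(4.04/√t) = 1 − Φ(4.04/√8.4) = 1 − Φ(1.3939) ≈ 0.08167. Doubling: P(τ_{4.04} ≤ 8.4) ≈ 2 · 0.08167 = 0.16334 ≈ 0.1633.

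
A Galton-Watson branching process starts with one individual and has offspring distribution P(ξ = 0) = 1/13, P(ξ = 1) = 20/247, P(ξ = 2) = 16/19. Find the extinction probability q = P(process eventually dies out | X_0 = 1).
q = 19/208

The pgf is f(s) = 1/13 + 20/247·s + 16/19·s². The extinction probability q is the smallest fixed point of f in [0, 1]. Setting s = f(s):
  16/19·s² + (20/247 − 1)·s + 1/13 = 0
  16/19·s² − (1/13 + 16/19)·s + 1/13 = 0
which factors as (s − 1)·(16/19·s − 1/13) = 0, giving roots s = 1 and s = (1/13)/(16/19) = 19/208.
Mean offspring μ = 20/247 + 2·16/19 = 436/247 > 1 (supercritical), so q < 1. The extinction probability is the smaller root: q = (1/13)/(16/19) = 19/208.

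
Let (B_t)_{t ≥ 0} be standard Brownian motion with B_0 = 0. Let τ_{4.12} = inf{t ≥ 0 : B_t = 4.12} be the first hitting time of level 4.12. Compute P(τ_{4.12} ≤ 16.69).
P(τ_{4.12} ≤ 16.69) = 2(1 − Φ(4.12/√16.69)) = 2(1 − Φ(1.0085)) ≈ 0.3132

By the reflection principle for standard BM, P(τ_b ≤ t) = 2 · P(B_t ≥ b). Since B_t ~ N(0, t), P(B_t ≥ 4.12) = 1 − Φ(4.12/√t) = 1 − Φ(4.12/√16.69) = 1 − Φ(1.0085) ≈ 0.15661. Doubling: P(τ_{4.12} ≤ 16.69) ≈ 2 · 0.15661 = 0.31322 ≈ 0.3132.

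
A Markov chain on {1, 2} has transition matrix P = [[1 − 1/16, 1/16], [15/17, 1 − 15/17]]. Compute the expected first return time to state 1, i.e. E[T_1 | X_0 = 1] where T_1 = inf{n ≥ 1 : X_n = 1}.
E[T_1 | X_0 = 1] = 1/π_1 = 257/240

For an irreducible recurrent Markov chain with stationary distribution π, E[T_i | X_0 = i] = 1/π_i (Kac's formula). Here π_1 = (15/17)/(1/16 + 15/17) = (15/17)/(257/272) = 240/257, so E[T_1 | X_0 = 1] = 1/π_1 = (1/16 + 15/17)/(15/17) = (257/272)/(15/17) = 257/240.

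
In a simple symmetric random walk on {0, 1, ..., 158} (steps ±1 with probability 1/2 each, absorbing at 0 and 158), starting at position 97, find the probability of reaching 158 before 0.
P(hit 158 before 0) = 97/158

Let u_k = P(hit 158 before 0 | start at k). Then u_0 = 0, u_158 = 1, and u_k = u_{k-1}/2 + u_{k+1}/2 for 1 ≤ k ≤ 157. This harmonic recurrence is solved by u_k = k/158, giving u_97 = 97/158.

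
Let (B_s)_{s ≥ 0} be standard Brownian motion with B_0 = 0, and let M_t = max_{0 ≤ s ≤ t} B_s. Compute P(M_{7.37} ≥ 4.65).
P(M_{7.37} ≥ 4.65) = 2·P(B_{7.37} ≥ 4.65) = 2(1 − Φ(4.65/√7.37)) ≈ 0.0867

By the reflection principle for Brownian motion, P(M_t ≥ a) = 2 · P(B_t ≥ a) for a ≥ 0. Since B_t ~ N(0, t), P(B_t ≥ 4.65) = 1 − Φ(4.65/√t) = 1 − Φ(4.65/√7.37) = 1 − Φ(1.7128). So
  P(M_{7.37} ≥ 4.65) = 2(1 − Φ(1.7128)) ≈ 0.0867.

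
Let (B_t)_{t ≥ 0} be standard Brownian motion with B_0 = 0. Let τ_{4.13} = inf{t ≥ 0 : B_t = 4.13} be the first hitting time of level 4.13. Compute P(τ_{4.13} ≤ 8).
P(τ_{4.13} ≤ 8) = 2(1 − Φ(4.13/√8)) = 2(1 − Φ(1.4602)) ≈ 0.1442

By the reflection principle for standard BM, P(τ_b ≤ t) = 2 · P(B_t ≥ b). Since B_t ~ N(0, t), P(B_t ≥ 4.13) = 1 − Φ(4.13/√t) = 1 − Φ(4.13/√8) = 1 − Φ(1.4602) ≈ 0.07212. Doubling: P(τ_{4.13} ≤ 8) ≈ 2 · 0.07212 = 0.14424 ≈ 0.1442.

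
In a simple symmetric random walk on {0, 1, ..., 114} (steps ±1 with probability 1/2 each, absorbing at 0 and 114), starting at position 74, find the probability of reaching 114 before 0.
P(hit 114 before 0) = 74/114 = 37/57

Let u_k = P(hit 114 before 0 | start at k). Then u_0 = 0, u_114 = 1, and u_k = u_{k-1}/2 + u_{k+1}/2 for 1 ≤ k ≤ 113. This harmonic recurrence is solved by u_k = k/114, giving u_74 = 74/114 = 37/57.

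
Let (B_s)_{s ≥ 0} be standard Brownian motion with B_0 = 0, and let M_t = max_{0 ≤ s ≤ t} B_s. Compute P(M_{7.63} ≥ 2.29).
P(M_{7.63} ≥ 2.29) = 2·P(B_{7.63} ≥ 2.29) = 2(1 − Φ(2.29/√7.63)) ≈ 0.4071

By the reflection principle for Brownian motion, P(M_t ≥ a) = 2 · P(B_t ≥ a) for a ≥ 0. Since B_t ~ N(0, t), P(B_t ≥ 2.29) = 1 − Φ(2.29/√t) = 1 − Φ(2.29/√7.63) = 1 − Φ(0.8290). So
  P(M_{7.63} ≥ 2.29) = 2(1 − Φ(0.8290)) ≈ 0.4071.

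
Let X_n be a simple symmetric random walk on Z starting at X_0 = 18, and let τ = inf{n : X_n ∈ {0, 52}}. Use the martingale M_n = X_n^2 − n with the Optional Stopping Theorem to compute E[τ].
E[τ] = 612

M_n = X_n^2 − n is a martingale (since E[X_{n+1}^2 | F_n] = X_n^2 + 1). By OST (τ has finite mean in a bounded region), E[M_τ] = E[M_0] = X_0^2 − 0 = 18^2 = 324. Also E[M_τ] = E[X_τ^2] − E[τ]. The walk exits at 0 or 52, with P(hit 52 first) = 18/52, so E[X_τ^2] = 52^2 · 18/52 + 0 = 936. Thus E[τ] = E[X_τ^2] − E[M_τ] = 936 − 324 = 612 = 18(52 − 18) = 612.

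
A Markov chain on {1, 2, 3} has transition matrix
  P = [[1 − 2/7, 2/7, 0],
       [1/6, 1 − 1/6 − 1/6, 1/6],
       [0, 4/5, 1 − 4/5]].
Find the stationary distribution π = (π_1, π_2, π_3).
π = (14/43, 24/43, 5/43)

This is a birth-death chain on three states, which satisfies detailed balance: π_1 · P_{12} = π_2 · P_{21} and π_2 · P_{23} = π_3 · P_{32}.
From π_1 · 2/7 = π_2 · 1/6: π_2/π_1 = (2/7)/(1/6) = 12/7.
From π_2 · 1/6 = π_3 · 4/5: π_3/π_2 = (1/6)/(4/5) = 5/24.
Take π_1 proportional to 1; then unnormalized π = (1, 12/7, 5/14). Normalize by dividing by the sum 43/14:
  π = (14/43, 24/43, 5/43).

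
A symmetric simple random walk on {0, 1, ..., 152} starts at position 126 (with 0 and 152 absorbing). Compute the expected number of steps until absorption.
E[τ | X_0 = 126] = 3276

Let v_k = E[τ | X_0 = k]. Boundary: v_0 = v_152 = 0. Recurrence: v_k = 1 + (v_{k-1} + v_{k+1})/2 for 1 ≤ k ≤ 151. The particular solution to v_k − (v_{k-1} + v_{k+1})/2 = 1 is v_k = −k^2. Adding homogeneous solution A + B k and matching boundaries gives v_k = k (152 − k). Substituting k = 126: v_126 = 126 · 26 = 3276.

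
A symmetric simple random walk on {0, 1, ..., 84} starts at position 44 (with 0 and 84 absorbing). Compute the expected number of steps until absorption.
E[τ | X_0 = 44] = 1760

Let v_k = E[τ | X_0 = k]. Boundary: v_0 = v_84 = 0. Recurrence: v_k = 1 + (v_{k-1} + v_{k+1})/2 for 1 ≤ k ≤ 83. The particular solution to v_k − (v_{k-1} + v_{k+1})/2 = 1 is v_k = −k^2. Adding homogeneous solution A + B k and matching boundaries gives v_k = k (84 − k). Substituting k = 44: v_44 = 44 · 40 = 1760.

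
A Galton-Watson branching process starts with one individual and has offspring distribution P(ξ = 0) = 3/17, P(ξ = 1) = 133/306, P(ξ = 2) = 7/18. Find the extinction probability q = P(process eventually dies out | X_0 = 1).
q = 54/119

The pgf is f(s) = 3/17 + 133/306·s + 7/18·s². The extinction probability q is the smallest fixed point of f in [0, 1]. Setting s = f(s):
  7/18·s² + (133/306 − 1)·s + 3/17 = 0
  7/18·s² − (3/17 + 7/18)·s + 3/17 = 0
which factors as (s − 1)·(7/18·s − 3/17) = 0, giving roots s = 1 and s = (3/17)/(7/18) = 54/119.
Mean offspring μ = 133/306 + 2·7/18 = 371/306 > 1 (supercritical), so q < 1. The extinction probability is the smaller root: q = (3/17)/(7/18) = 54/119.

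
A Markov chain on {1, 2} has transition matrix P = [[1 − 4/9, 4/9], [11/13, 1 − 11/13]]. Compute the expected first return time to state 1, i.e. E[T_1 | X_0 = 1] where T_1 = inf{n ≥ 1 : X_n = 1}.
E[T_1 | X_0 = 1] = 1/π_1 = 151/99

For an irreducible recurrent Markov chain with stationary distribution π, E[T_i | X_0 = i] = 1/π_i (Kac's formula). Here π_1 = (11/13)/(4/9 + 11/13) = (11/13)/(151/117) = 99/151, so E[T_1 | X_0 = 1] = 1/π_1 = (4/9 + 11/13)/(11/13) = (151/117)/(11/13) = 151/99.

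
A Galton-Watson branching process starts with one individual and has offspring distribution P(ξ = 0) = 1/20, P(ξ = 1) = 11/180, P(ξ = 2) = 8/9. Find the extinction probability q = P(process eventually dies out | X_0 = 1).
q = 9/160

The pgf is f(s) = 1/20 + 11/180·s + 8/9·s². The extinction probability q is the smallest fixed point of f in [0, 1]. Setting s = f(s):
  8/9·s² + (11/180 − 1)·s + 1/20 = 0
  8/9·s² − (1/20 + 8/9)·s + 1/20 = 0
which factors as (s − 1)·(8/9·s − 1/20) = 0, giving roots s = 1 and s = (1/20)/(8/9) = 9/160.
Mean offspring μ = 11/180 + 2·8/9 = 331/180 > 1 (supercritical), so q < 1. The extinction probability is the smaller root: q = (1/20)/(8/9) = 9/160.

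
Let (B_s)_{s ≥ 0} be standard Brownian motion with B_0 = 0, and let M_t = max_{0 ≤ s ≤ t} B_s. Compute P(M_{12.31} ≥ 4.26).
P(M_{12.31} ≥ 4.26) = 2·P(B_{12.31} ≥ 4.26) = 2(1 − Φ(4.26/√12.31)) ≈ 0.2247

By the reflection principle for Brownian motion, P(M_t ≥ a) = 2 · P(B_t ≥ a) for a ≥ 0. Since B_t ~ N(0, t), P(B_t ≥ 4.26) = 1 − Φ(4.26/√t) = 1 − Φ(4.26/√12.31) = 1 − Φ(1.2142). So
  P(M_{12.31} ≥ 4.26) = 2(1 − Φ(1.2142)) ≈ 0.2247.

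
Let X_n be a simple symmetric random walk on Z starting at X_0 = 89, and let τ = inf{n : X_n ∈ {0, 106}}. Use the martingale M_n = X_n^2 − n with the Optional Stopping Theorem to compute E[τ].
E[τ] = 1513

M_n = X_n^2 − n is a martingale (since E[X_{n+1}^2 | F_n] = X_n^2 + 1). By OST (τ has finite mean in a bounded region), E[M_τ] = E[M_0] = X_0^2 − 0 = 89^2 = 7921. Also E[M_τ] = E[X_τ^2] − E[τ]. The walk exits at 0 or 106, with P(hit 106 first) = 89/106, so E[X_τ^2] = 106^2 · 89/106 + 0 = 9434. Thus E[τ] = E[X_τ^2] − E[M_τ] = 9434 − 7921 = 1513 = 89(106 − 89) = 1513.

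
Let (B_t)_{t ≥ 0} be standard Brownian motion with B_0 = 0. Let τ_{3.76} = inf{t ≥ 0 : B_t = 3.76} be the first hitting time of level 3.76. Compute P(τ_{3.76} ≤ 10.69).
P(τ_{3.76} ≤ 10.69) = 2(1 − Φ(3.76/√10.69)) = 2(1 − Φ(1.1500)) ≈ 0.2501

By the reflection principle for standard BM, P(τ_b ≤ t) = 2 · P(B_t ≥ b). Since B_t ~ N(0, t), P(B_t ≥ 3.76) = 1 − Φ(3.76/√t) = 1 − Φ(3.76/√10.69) = 1 − Φ(1.1500) ≈ 0.12507. Doubling: P(τ_{3.76} ≤ 10.69) ≈ 2 · 0.12507 = 0.25014 ≈ 0.2501.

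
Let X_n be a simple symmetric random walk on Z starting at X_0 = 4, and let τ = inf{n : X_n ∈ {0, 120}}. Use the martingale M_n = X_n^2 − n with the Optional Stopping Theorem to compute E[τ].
E[τ] = 464

M_n = X_n^2 − n is a martingale (since E[X_{n+1}^2 | F_n] = X_n^2 + 1). By OST (τ has finite mean in a bounded region), E[M_τ] = E[M_0] = X_0^2 − 0 = 4^2 = 16. Also E[M_τ] = E[X_τ^2] − E[τ]. The walk exits at 0 or 120, with P(hit 120 first) = 4/120, so E[X_τ^2] = 120^2 · 4/120 + 0 = 480. Thus E[τ] = E[X_τ^2] − E[M_τ] = 480 − 16 = 464 = 4(120 − 4) = 464.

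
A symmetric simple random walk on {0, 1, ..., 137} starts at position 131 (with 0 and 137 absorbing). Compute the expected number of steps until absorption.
E[τ | X_0 = 131] = 786

Let v_k = E[τ | X_0 = k]. Boundary: v_0 = v_137 = 0. Recurrence: v_k = 1 + (v_{k-1} + v_{k+1})/2 for 1 ≤ k ≤ 136. The particular solution to v_k − (v_{k-1} + v_{k+1})/2 = 1 is v_k = −k^2. Adding homogeneous solution A + B k and matching boundaries gives v_k = k (137 − k). Substituting k = 131: v_131 = 131 · 6 = 786.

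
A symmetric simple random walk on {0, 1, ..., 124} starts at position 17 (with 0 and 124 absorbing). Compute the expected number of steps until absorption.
E[τ | X_0 = 17] = 1819

Let v_k = E[τ | X_0 = k]. Boundary: v_0 = v_124 = 0. Recurrence: v_k = 1 + (v_{k-1} + v_{k+1})/2 for 1 ≤ k ≤ 123. The particular solution to v_k − (v_{k-1} + v_{k+1})/2 = 1 is v_k = −k^2. Adding homogeneous solution A + B k and matching boundaries gives v_k = k (124 − k). Substituting k = 17: v_17 = 17 · 107 = 1819.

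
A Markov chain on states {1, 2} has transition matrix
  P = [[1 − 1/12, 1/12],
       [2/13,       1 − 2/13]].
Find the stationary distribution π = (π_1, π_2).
π_1 = 24/37, π_2 = 13/37

Solve πP = π with π_1 + π_2 = 1. From πP = π: π_1 · (1 − 1/12) + π_2 · 2/13 = π_1 ⇒ π_2 · 2/13 = π_1 · 1/12 ⇒ π_2/π_1 = (1/12)/(2/13) = 13/24. Together with π_1 + π_2 = 1:
  π_1 = (2/13)/(1/12 + 2/13) = (2/13)/(37/156) = 24/37,
  π_2 = (1/12)/(1/12 + 2/13) = (1/12)/(37/156) = 13/37.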